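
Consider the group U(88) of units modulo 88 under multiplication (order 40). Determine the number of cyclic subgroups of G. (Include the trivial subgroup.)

Each element a generates a cyclic subgroup ⟨a⟩; distinct elements may generate the same one (a cyclic group of order d has φ(d) generators).
Cyclic subgroups by order — order 1: 1; order 2: 7; order 5: 1; order 10: 7.
Total: 16.

16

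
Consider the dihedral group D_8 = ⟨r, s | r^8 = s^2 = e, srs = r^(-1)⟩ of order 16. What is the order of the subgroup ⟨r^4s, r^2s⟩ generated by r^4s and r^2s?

|⟨r^4s⟩| = 2 and |⟨r^2s⟩| = 2, so |H| is a multiple of lcm(2, 2) = 2 and divides |G| = 16.
Closing under the operation: H = {e, r^2, r^4, r^6, s, r^2s, r^4s, r^6s}, so |H| = 8.

8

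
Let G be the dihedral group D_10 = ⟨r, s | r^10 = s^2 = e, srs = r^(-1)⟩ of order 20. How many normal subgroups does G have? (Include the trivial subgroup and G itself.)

7

G has 22 subgroups. Checking conjugation-invariance by order — order 1: 1/1 normal; order 2: 1/11 normal; order 4: 0/5 normal; order 5: 1/1 normal; order 10: 3/3 normal; order 20: 1/1 normal.
Total normal subgroups: 7.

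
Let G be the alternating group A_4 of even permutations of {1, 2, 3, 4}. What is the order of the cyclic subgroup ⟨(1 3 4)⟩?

3

Computing powers of (1 3 4): the smallest k with ((1 3 4))^k = e is k = 3.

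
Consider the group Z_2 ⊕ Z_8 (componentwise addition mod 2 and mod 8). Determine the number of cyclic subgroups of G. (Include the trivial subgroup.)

8

Each element a generates a cyclic subgroup ⟨a⟩; distinct elements may generate the same one (a cyclic group of order d has φ(d) generators).
Cyclic subgroups by order — order 1: 1; order 2: 3; order 4: 2; order 8: 2.
Total: 8.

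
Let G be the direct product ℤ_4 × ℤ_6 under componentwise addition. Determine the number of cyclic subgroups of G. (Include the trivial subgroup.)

12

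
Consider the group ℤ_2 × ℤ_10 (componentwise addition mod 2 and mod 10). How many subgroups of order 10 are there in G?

|G| = 20 and 10 | 20, so subgroups of order 10 are possible by Lagrange.
The subgroups of order 10 are: {(0,0), (0,1), (0,2), (0,3), (0,4), (0,5), (0,6), (0,7), (0,8), (0,9)}; {(0,0), (0,2), (0,4), (0,6), (0,8), (1,0), (1,2), (1,4), (1,6), (1,8)}; {(0,0), (0,2), (0,4), (0,6), (0,8), (1,1), (1,3), (1,5), (1,7), (1,9)}.
So G has 3 subgroups of order 10.

3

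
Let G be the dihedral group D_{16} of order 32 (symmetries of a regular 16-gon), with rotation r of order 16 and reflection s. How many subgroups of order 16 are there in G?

3

|G| = 32 and 16 | 32, so subgroups of order 16 are possible by Lagrange.
The subgroups of order 16 are: {e, r, r^2, r^3, r^4, r^5, r^6, r^7, r^8, r^9, r^10, r^11, r^12, r^13, r^14, r^15}; {e, r^2, r^4, r^6, r^8, r^10, r^12, r^14, s, r^2s, r^4s, r^6s, r^8s, r^10s, r^12s, r^14s}; {e, r^2, r^4, r^6, r^8, r^10, r^12, r^14, rs, r^3s, r^5s, r^7s, r^9s, r^11s, r^13s, r^15s}.
So G has 3 subgroups of order 16.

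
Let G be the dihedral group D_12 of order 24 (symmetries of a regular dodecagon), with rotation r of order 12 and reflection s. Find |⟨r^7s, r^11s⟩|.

|⟨r^7s⟩| = 2 and |⟨r^11s⟩| = 2, so |H| is a multiple of lcm(2, 2) = 2 and divides |G| = 24.
Closing under the operation: H = {e, r^4, r^8, r^3s, r^7s, r^11s}, so |H| = 6.

6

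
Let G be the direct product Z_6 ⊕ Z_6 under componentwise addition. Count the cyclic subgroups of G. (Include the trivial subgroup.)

20

Each element a generates a cyclic subgroup ⟨a⟩; distinct elements may generate the same one (a cyclic group of order d has φ(d) generators).
Cyclic subgroups by order — order 1: 1; order 2: 3; order 3: 4; order 6: 12.
Total: 20.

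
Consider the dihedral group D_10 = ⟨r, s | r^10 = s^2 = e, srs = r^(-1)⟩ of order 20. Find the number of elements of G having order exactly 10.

The elements of order 10 are: r, r^3, r^7, r^9.
That's 4.

4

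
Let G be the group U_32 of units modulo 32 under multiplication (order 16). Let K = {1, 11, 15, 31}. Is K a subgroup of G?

11 ∈ K but its inverse 3 ∉ K, so K is not a subgroup.

No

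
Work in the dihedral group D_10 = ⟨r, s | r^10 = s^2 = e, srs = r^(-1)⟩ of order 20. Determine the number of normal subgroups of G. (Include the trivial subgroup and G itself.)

7

G has 22 subgroups. Checking conjugation-invariance by order — order 1: 1/1 normal; order 2: 1/11 normal; order 4: 0/5 normal; order 5: 1/1 normal; order 10: 3/3 normal; order 20: 1/1 normal.
Total normal subgroups: 7.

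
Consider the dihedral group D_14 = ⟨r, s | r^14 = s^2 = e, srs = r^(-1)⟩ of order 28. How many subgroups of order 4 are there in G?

7

|G| = 28 and 4 | 28, so subgroups of order 4 are possible by Lagrange.
The subgroups of order 4 are: {e, r^7, r^3s, r^10s}; {e, r^7, r^4s, r^11s}; {e, r^7, r^5s, r^12s}; {e, r^7, r^6s, r^13s}; … (7 in all).
So G has 7 subgroups of order 4.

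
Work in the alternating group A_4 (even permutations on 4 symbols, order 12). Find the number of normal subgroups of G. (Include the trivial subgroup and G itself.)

G has 10 subgroups. Checking conjugation-invariance by order — order 1: 1/1 normal; order 2: 0/3 normal; order 3: 0/4 normal; order 4: 1/1 normal; order 12: 1/1 normal.
Total normal subgroups: 3.

3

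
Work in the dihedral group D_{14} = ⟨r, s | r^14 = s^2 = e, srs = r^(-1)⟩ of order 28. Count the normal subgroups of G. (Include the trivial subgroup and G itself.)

G has 28 subgroups. Checking conjugation-invariance by order — order 1: 1/1 normal; order 2: 1/15 normal; order 4: 0/7 normal; order 7: 1/1 normal; order 14: 3/3 normal; order 28: 1/1 normal.
Total normal subgroups: 7.

7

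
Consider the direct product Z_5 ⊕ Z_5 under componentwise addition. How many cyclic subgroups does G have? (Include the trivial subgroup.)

Group the elements of G by the cyclic subgroup they generate; each cyclic subgroup of order d accounts for φ(d) elements.
Cyclic subgroups by order — order 1: 1; order 5: 6.
Total: 7.

7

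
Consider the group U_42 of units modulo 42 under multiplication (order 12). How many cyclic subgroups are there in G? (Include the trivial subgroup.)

Each element a generates a cyclic subgroup ⟨a⟩; distinct elements may generate the same one (a cyclic group of order d has φ(d) generators).
Cyclic subgroups by order — order 1: 1; order 2: 3; order 3: 1; order 6: 3.
Total: 8.

8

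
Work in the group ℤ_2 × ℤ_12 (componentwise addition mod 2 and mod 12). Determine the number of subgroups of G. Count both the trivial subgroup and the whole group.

16

|G| = 24, so by Lagrange every subgroup order divides 24. Divisors: 1, 2, 3, 4, 6, 8, 12, 24.
Subgroups by order — order 1: 1; order 2: 3; order 3: 1; order 4: 3; order 6: 3; order 8: 1; order 12: 3; order 24: 1.
Total: 1 + 3 + 1 + 3 + 3 + 1 + 3 + 1 = 16.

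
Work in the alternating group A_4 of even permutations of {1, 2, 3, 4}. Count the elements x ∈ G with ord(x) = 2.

3

The elements of order 2 are: (1 2)(3 4), (1 3)(2 4), (1 4)(2 3).
That's 3.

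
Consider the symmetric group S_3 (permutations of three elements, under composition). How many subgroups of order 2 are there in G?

3

|G| = 6 and 2 | 6, so subgroups of order 2 are possible by Lagrange.
The subgroups of order 2 are: {e, (1 2)}; {e, (1 3)}; {e, (2 3)}.
So G has 3 subgroups of order 2.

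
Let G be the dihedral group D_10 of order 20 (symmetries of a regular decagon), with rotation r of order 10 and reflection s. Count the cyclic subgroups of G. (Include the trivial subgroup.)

14

Each element a generates a cyclic subgroup ⟨a⟩; distinct elements may generate the same one (a cyclic group of order d has φ(d) generators).
Cyclic subgroups by order — order 1: 1; order 2: 11; order 5: 1; order 10: 1.
Total: 14.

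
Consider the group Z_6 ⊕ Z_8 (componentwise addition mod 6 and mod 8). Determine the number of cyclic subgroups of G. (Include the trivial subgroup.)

Group the elements of G by the cyclic subgroup they generate; each cyclic subgroup of order d accounts for φ(d) elements.
Cyclic subgroups by order — order 1: 1; order 2: 3; order 3: 1; order 4: 2; order 6: 3; order 8: 2; order 12: 2; order 24: 2.
Total: 16.

16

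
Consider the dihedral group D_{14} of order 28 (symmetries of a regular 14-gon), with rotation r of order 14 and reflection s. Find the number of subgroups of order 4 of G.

7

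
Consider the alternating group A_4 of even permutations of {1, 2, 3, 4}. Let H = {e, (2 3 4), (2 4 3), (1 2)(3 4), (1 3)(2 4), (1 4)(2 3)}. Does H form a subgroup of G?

Closure fails: (2 4 3) ∘ (1 2)(3 4) = (1 4 2) ∉ H. So H is not a subgroup.

No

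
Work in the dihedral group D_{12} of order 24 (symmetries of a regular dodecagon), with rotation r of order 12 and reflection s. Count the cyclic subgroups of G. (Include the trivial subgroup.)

A cyclic subgroup of order d is generated by each of its φ(d) elements of order d, so the cyclic subgroups of order d number (#elements of order d)/φ(d).
Cyclic subgroups by order — order 1: 1; order 2: 13; order 3: 1; order 4: 1; order 6: 1; order 12: 1.
Total: 18.

18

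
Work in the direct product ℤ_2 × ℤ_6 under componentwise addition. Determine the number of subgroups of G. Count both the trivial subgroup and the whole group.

|G| = 12, so by Lagrange every subgroup order divides 12. Divisors: 1, 2, 3, 4, 6, 12.
Subgroups by order — order 1: 1; order 2: 3; order 3: 1; order 4: 1; order 6: 3; order 12: 1.
Total: 1 + 3 + 1 + 1 + 3 + 1 = 10.

10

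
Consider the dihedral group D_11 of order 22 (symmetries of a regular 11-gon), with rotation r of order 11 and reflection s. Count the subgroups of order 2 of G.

|G| = 22 and 2 | 22, so subgroups of order 2 are possible by Lagrange.
The subgroups of order 2 are: {e, r^10s}; {e, r^2s}; {e, r^3s}; {e, r^4s}; … (11 in all).
So G has 11 subgroups of order 2.

11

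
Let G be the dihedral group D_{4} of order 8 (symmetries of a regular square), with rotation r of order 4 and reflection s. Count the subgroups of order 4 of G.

3

|G| = 8 and 4 | 8, so subgroups of order 4 are possible by Lagrange.
The subgroups of order 4 are: {e, r, r^2, r^3}; {e, r^2, s, r^2s}; {e, r^2, rs, r^3s}.
So G has 3 subgroups of order 4.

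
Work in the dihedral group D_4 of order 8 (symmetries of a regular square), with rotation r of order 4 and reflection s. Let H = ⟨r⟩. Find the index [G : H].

2

|⟨r⟩| = 4 and |G| = 8.
By Lagrange, [G : H] = |G|/|H| = 8/4 = 2.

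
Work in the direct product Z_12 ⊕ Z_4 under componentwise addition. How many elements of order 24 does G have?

An element (a,b) has order lcm(ord(a), ord(b)); count pairs with lcm equal to 24.
Enumerating gives 0 such elements.

0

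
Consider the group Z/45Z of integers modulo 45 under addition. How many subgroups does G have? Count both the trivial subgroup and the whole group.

A cyclic group of order 45 has exactly one subgroup for each divisor of 45.
Divisors of 45: 1, 3, 5, 9, 15, 45.
So Z/45Z has 6 subgroups.

6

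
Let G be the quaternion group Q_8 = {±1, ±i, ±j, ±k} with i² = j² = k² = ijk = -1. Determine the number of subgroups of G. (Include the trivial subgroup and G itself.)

|G| = 8, so by Lagrange every subgroup order divides 8. Divisors: 1, 2, 4, 8.
Subgroups by order — order 1: 1; order 2: 1; order 4: 3; order 8: 1.
Total: 1 + 1 + 3 + 1 = 6.

6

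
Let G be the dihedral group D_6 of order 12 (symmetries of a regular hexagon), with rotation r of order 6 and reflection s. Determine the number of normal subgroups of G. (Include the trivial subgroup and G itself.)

G has 16 subgroups. Checking conjugation-invariance by order — order 1: 1/1 normal; order 2: 1/7 normal; order 3: 1/1 normal; order 4: 0/3 normal; order 6: 3/3 normal; order 12: 1/1 normal.
Total normal subgroups: 7.

7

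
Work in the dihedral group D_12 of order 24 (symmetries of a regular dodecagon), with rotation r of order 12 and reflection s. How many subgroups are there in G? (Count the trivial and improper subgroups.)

|G| = 24, so by Lagrange every subgroup order divides 24. Divisors: 1, 2, 3, 4, 6, 8, 12, 24.
Subgroups by order — order 1: 1; order 2: 13; order 3: 1; order 4: 7; order 6: 5; order 8: 3; order 12: 3; order 24: 1.
Total: 1 + 13 + 1 + 7 + 5 + 3 + 3 + 1 = 34.

34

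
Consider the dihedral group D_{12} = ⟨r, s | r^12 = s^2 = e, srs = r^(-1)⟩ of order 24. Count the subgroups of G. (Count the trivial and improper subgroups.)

|G| = 24, so by Lagrange every subgroup order divides 24. Divisors: 1, 2, 3, 4, 6, 8, 12, 24.
Subgroups by order — order 1: 1; order 2: 13; order 3: 1; order 4: 7; order 6: 5; order 8: 3; order 12: 3; order 24: 1.
Total: 1 + 13 + 1 + 7 + 5 + 3 + 3 + 1 = 34.

34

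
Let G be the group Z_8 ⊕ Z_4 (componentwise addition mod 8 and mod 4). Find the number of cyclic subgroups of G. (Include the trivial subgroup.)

14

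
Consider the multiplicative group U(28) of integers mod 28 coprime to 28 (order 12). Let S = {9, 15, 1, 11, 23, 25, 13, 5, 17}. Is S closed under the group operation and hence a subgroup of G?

No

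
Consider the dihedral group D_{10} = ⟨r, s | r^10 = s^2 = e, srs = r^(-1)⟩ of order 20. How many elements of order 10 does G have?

4

The elements of order 10 are: r, r^3, r^7, r^9.
That's 4.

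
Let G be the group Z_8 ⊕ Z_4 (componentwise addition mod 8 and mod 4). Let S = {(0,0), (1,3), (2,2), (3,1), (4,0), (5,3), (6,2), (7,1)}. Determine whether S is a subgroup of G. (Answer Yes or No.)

Yes

|S| = 8 divides |G| = 32, consistent with Lagrange.
S contains the identity, every element's inverse is in S, and S is closed under +: it is a subgroup.
In fact S = ⟨(7,1)⟩.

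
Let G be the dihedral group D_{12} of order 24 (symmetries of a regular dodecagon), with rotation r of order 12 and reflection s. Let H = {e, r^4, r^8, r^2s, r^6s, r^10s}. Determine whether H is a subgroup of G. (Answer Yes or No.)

|H| = 6 divides |G| = 24, consistent with Lagrange.
H contains the identity, every element's inverse is in H, and H is closed under ·: it is a subgroup.

Yes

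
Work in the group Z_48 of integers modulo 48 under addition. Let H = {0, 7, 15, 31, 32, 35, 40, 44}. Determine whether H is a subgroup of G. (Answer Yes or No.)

No

32 ∈ H but its inverse 16 ∉ H, so H is not a subgroup.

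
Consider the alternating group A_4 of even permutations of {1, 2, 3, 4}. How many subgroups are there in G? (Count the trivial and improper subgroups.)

|G| = 12, so by Lagrange every subgroup order divides 12. Divisors: 1, 2, 3, 4, 6, 12.
Subgroups by order — order 1: 1; order 2: 3; order 3: 4; order 4: 1; order 6: 0; order 12: 1.
Total: 1 + 3 + 4 + 1 + 0 + 1 = 10.

10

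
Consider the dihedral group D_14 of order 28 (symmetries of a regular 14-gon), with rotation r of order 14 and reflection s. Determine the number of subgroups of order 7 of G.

1

|G| = 28 and 7 | 28, so subgroups of order 7 are possible by Lagrange.
The subgroups of order 7 are: {e, r^2, r^4, r^6, r^8, r^10, r^12}.
So G has 1 subgroup of order 7.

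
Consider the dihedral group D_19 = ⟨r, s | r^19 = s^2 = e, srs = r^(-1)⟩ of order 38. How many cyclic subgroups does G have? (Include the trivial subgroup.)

21

Group the elements of G by the cyclic subgroup they generate; each cyclic subgroup of order d accounts for φ(d) elements.
Cyclic subgroups by order — order 1: 1; order 2: 19; order 19: 1.
Total: 21.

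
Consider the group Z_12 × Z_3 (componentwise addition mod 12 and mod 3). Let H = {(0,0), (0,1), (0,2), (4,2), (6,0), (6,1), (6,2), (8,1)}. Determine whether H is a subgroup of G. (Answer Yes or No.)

No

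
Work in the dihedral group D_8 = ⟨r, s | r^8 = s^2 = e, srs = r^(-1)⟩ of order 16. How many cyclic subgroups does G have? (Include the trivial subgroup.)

A cyclic subgroup of order d is generated by each of its φ(d) elements of order d, so the cyclic subgroups of order d number (#elements of order d)/φ(d).
Cyclic subgroups by order — order 1: 1; order 2: 9; order 4: 1; order 8: 1.
Total: 12.

12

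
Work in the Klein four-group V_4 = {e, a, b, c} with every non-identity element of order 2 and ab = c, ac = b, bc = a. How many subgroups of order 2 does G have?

|G| = 4 and 2 | 4, so subgroups of order 2 are possible by Lagrange.
The subgroups of order 2 are: {e, a}; {e, b}; {e, c}.
So G has 3 subgroups of order 2.

3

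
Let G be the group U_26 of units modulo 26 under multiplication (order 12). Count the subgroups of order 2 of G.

|G| = 12 and 2 | 12, so subgroups of order 2 are possible by Lagrange.
The subgroups of order 2 are: {1, 25}.
So G has 1 subgroup of order 2.

1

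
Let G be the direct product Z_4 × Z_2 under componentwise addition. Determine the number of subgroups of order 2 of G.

3

|G| = 8 and 2 | 8, so subgroups of order 2 are possible by Lagrange.
The subgroups of order 2 are: {(0,0), (0,1)}; {(0,0), (2,0)}; {(0,0), (2,1)}.
So G has 3 subgroups of order 2.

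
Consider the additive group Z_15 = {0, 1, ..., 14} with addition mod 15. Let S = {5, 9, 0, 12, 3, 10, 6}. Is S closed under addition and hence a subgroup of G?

|S| = 7 does not divide |G| = 15, so by Lagrange S is not a subgroup.

No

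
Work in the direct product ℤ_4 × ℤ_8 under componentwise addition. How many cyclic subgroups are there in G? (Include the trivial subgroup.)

Each element a generates a cyclic subgroup ⟨a⟩; distinct elements may generate the same one (a cyclic group of order d has φ(d) generators).
Cyclic subgroups by order — order 1: 1; order 2: 3; order 4: 6; order 8: 4.
Total: 14.

14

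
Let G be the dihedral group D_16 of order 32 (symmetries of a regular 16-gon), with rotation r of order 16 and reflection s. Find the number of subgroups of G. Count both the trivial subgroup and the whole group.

36

|G| = 32, so by Lagrange every subgroup order divides 32. Divisors: 1, 2, 4, 8, 16, 32.
Subgroups by order — order 1: 1; order 2: 17; order 4: 9; order 8: 5; order 16: 3; order 32: 1.
Total: 1 + 17 + 9 + 5 + 3 + 1 = 36.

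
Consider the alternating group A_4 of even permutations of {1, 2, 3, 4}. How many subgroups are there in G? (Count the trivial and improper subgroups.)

10

|G| = 12, so by Lagrange every subgroup order divides 12. Divisors: 1, 2, 3, 4, 6, 12.
Subgroups by order — order 1: 1; order 2: 3; order 3: 4; order 4: 1; order 6: 0; order 12: 1.
Total: 1 + 3 + 4 + 1 + 0 + 1 = 10.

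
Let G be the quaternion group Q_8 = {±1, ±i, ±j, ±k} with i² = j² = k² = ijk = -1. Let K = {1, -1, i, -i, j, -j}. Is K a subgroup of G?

|K| = 6 does not divide |G| = 8, so by Lagrange K is not a subgroup.

No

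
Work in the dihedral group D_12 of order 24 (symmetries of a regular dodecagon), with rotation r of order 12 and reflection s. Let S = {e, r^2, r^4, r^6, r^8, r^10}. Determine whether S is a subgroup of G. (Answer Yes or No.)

|S| = 6 divides |G| = 24, consistent with Lagrange.
S contains the identity, every element's inverse is in S, and S is closed under ·: it is a subgroup.
In fact S = ⟨r^10⟩.

Yes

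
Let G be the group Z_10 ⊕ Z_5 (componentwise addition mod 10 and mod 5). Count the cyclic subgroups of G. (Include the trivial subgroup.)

14

A cyclic subgroup of order d is generated by each of its φ(d) elements of order d, so the cyclic subgroups of order d number (#elements of order d)/φ(d).
Cyclic subgroups by order — order 1: 1; order 2: 1; order 5: 6; order 10: 6.
Total: 14.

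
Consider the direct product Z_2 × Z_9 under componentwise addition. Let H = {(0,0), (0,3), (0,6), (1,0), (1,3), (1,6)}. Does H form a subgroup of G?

|H| = 6 divides |G| = 18, consistent with Lagrange.
H contains the identity, every element's inverse is in H, and H is closed under +: it is a subgroup.
In fact H = ⟨(1,6)⟩.

Yes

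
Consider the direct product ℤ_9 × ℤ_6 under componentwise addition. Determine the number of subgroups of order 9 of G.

|G| = 54 and 9 | 54, so subgroups of order 9 are possible by Lagrange.
The subgroups of order 9 are: {(0,0), (0,2), (0,4), (3,0), (3,2), (3,4), (6,0), (6,2), (6,4)}; {(0,0), (1,0), (2,0), (3,0), (4,0), (5,0), (6,0), (7,0), (8,0)}; {(0,0), (1,2), (2,4), (3,0), (4,2), (5,4), (6,0), (7,2), (8,4)}; {(0,0), (1,4), (2,2), (3,0), (4,4), (5,2), (6,0), (7,4), (8,2)}.
So G has 4 subgroups of order 9.

4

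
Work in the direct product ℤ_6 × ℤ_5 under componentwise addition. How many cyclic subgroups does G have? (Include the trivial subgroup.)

8

Group the elements of G by the cyclic subgroup they generate; each cyclic subgroup of order d accounts for φ(d) elements.
Cyclic subgroups by order — order 1: 1; order 2: 1; order 3: 1; order 5: 1; order 6: 1; order 10: 1; order 15: 1; order 30: 1.
Total: 8.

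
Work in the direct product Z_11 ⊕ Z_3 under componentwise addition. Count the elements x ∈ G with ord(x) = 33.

20

An element (a,b) has order lcm(ord(a), ord(b)); count pairs with lcm equal to 33.
Enumerating gives 20 such elements.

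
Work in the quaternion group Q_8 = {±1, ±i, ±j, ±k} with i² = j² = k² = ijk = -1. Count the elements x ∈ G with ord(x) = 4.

The elements of order 4 are: i, -i, j, -j, k, -k.
That's 6.

6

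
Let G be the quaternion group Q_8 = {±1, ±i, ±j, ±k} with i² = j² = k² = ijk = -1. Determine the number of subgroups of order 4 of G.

|G| = 8 and 4 | 8, so subgroups of order 4 are possible by Lagrange.
The subgroups of order 4 are: {1, -1, i, -i}; {1, -1, j, -j}; {1, -1, k, -k}.
So G has 3 subgroups of order 4.

3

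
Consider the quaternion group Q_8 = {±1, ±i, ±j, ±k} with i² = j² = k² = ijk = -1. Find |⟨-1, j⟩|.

|⟨-1⟩| = 2 and |⟨j⟩| = 4, so |H| is a multiple of lcm(2, 4) = 4 and divides |G| = 8.
Closing under the operation: H = {1, -1, j, -j}, so |H| = 4.

4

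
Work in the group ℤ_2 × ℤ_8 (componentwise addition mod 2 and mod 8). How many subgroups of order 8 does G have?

|G| = 16 and 8 | 16, so subgroups of order 8 are possible by Lagrange.
The subgroups of order 8 are: {(0,0), (0,1), (0,2), (0,3), (0,4), (0,5), (0,6), (0,7)}; {(0,0), (0,2), (0,4), (0,6), (1,0), (1,2), (1,4), (1,6)}; {(0,0), (0,2), (0,4), (0,6), (1,1), (1,3), (1,5), (1,7)}.
So G has 3 subgroups of order 8.

3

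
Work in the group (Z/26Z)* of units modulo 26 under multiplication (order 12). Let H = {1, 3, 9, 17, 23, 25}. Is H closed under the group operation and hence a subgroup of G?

|H| = 6 divides |G| = 12, consistent with Lagrange.
H contains the identity, every element's inverse is in H, and H is closed under ·: it is a subgroup.
In fact H = ⟨17⟩.

Yes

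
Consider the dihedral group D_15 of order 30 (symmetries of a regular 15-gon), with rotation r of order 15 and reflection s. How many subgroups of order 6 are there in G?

5

|G| = 30 and 6 | 30, so subgroups of order 6 are possible by Lagrange.
The subgroups of order 6 are: {e, r^5, r^10, s, r^5s, r^10s}; {e, r^5, r^10, rs, r^6s, r^11s}; {e, r^5, r^10, r^2s, r^7s, r^12s}; {e, r^5, r^10, r^3s, r^8s, r^13s}; … (5 in all).
So G has 5 subgroups of order 6.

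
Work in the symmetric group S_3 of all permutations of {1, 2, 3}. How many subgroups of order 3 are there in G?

|G| = 6 and 3 | 6, so subgroups of order 3 are possible by Lagrange.
The subgroups of order 3 are: {e, (1 2 3), (1 3 2)}.
So G has 1 subgroup of order 3.

1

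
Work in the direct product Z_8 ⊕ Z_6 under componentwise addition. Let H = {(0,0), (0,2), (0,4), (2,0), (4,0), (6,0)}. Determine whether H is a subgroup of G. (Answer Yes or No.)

No

Closure fails: (0,2) + (4,0) = (4,2) ∉ H. So H is not a subgroup.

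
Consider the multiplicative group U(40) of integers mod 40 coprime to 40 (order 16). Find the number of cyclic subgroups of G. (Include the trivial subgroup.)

12

A cyclic subgroup of order d is generated by each of its φ(d) elements of order d, so the cyclic subgroups of order d number (#elements of order d)/φ(d).
Cyclic subgroups by order — order 1: 1; order 2: 7; order 4: 4.
Total: 12.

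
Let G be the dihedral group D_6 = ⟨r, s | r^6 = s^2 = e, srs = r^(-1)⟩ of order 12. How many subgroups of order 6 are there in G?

3

|G| = 12 and 6 | 12, so subgroups of order 6 are possible by Lagrange.
The subgroups of order 6 are: {e, r, r^2, r^3, r^4, r^5}; {e, r^2, r^4, s, r^2s, r^4s}; {e, r^2, r^4, rs, r^3s, r^5s}.
So G has 3 subgroups of order 6.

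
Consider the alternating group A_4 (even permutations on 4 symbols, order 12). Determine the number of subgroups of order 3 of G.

|G| = 12 and 3 | 12, so subgroups of order 3 are possible by Lagrange.
The subgroups of order 3 are: {e, (1 2 3), (1 3 2)}; {e, (1 2 4), (1 4 2)}; {e, (1 3 4), (1 4 3)}; {e, (2 3 4), (2 4 3)}.
So G has 4 subgroups of order 3.

4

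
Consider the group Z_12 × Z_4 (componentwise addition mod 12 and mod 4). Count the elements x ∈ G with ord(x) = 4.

12

An element (a,b) has order lcm(ord(a), ord(b)); count pairs with lcm equal to 4.
Enumerating gives 12 such elements.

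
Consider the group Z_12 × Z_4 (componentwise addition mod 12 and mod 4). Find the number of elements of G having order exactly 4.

An element (a,b) has order lcm(ord(a), ord(b)); count pairs with lcm equal to 4.
Enumerating gives 12 such elements.

12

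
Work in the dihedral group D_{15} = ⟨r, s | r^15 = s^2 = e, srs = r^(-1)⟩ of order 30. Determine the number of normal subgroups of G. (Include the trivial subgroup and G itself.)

G has 28 subgroups. Checking conjugation-invariance by order — order 1: 1/1 normal; order 2: 0/15 normal; order 3: 1/1 normal; order 5: 1/1 normal; order 6: 0/5 normal; order 10: 0/3 normal; order 15: 1/1 normal; order 30: 1/1 normal.
Total normal subgroups: 5.

5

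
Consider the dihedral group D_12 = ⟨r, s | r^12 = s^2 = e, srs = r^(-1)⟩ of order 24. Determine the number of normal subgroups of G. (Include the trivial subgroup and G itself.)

G has 34 subgroups. Checking conjugation-invariance by order — order 1: 1/1 normal; order 2: 1/13 normal; order 3: 1/1 normal; order 4: 1/7 normal; order 6: 1/5 normal; order 8: 0/3 normal; order 12: 3/3 normal; order 24: 1/1 normal.
Total normal subgroups: 9.

9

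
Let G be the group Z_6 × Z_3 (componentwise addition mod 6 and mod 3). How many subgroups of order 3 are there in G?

4

|G| = 18 and 3 | 18, so subgroups of order 3 are possible by Lagrange.
The subgroups of order 3 are: {(0,0), (0,1), (0,2)}; {(0,0), (2,0), (4,0)}; {(0,0), (2,1), (4,2)}; {(0,0), (2,2), (4,1)}.
So G has 4 subgroups of order 3.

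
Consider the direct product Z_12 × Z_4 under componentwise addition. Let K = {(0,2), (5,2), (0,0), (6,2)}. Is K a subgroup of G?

No

(5,2) ∈ K but its inverse (7,2) ∉ K, so K is not a subgroup.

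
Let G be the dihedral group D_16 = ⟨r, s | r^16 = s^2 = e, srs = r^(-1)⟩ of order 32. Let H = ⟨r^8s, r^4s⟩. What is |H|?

|⟨r^8s⟩| = 2 and |⟨r^4s⟩| = 2, so |H| is a multiple of lcm(2, 2) = 2 and divides |G| = 32.
Closing under the operation: H = {e, r^4, r^8, r^12, s, r^4s, r^8s, r^12s}, so |H| = 8.

8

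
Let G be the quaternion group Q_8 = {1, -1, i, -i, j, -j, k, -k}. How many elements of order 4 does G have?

The elements of order 4 are: i, -i, j, -j, k, -k.
That's 6.

6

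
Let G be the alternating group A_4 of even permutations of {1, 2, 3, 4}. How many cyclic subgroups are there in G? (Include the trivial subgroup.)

8

A cyclic subgroup of order d is generated by each of its φ(d) elements of order d, so the cyclic subgroups of order d number (#elements of order d)/φ(d).
Cyclic subgroups by order — order 1: 1; order 2: 3; order 3: 4.
Total: 8.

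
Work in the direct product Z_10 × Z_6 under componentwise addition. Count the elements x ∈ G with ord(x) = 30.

An element (a,b) has order lcm(ord(a), ord(b)); count pairs with lcm equal to 30.
Enumerating gives 24 such elements.

24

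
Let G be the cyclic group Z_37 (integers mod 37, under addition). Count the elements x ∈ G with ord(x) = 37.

In a cyclic group of order 37, the number of elements of order d (for d | 37) is φ(d).
φ(37) = 36.

36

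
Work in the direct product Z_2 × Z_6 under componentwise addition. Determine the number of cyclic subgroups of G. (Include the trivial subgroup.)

8

Each element a generates a cyclic subgroup ⟨a⟩; distinct elements may generate the same one (a cyclic group of order d has φ(d) generators).
Cyclic subgroups by order — order 1: 1; order 2: 3; order 3: 1; order 6: 3.
Total: 8.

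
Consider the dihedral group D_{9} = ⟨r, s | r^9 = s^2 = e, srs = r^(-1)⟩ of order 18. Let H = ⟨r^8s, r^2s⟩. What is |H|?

6

|⟨r^8s⟩| = 2 and |⟨r^2s⟩| = 2, so |H| is a multiple of lcm(2, 2) = 2 and divides |G| = 18.
Closing under the operation: H = {e, r^3, r^6, r^2s, r^5s, r^8s}, so |H| = 6.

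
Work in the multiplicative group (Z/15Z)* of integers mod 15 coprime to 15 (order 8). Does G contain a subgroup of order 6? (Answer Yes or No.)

No

6 does not divide |G| = 8, so by Lagrange no subgroup of order 6 exists.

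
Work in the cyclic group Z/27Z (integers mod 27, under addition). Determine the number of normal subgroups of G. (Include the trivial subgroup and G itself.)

4

G is abelian, so every subgroup is normal.
G has 4 subgroups in total, hence 4 normal subgroups.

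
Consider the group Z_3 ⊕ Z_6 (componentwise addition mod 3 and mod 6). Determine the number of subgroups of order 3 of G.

4

|G| = 18 and 3 | 18, so subgroups of order 3 are possible by Lagrange.
The subgroups of order 3 are: {(0,0), (0,2), (0,4)}; {(0,0), (1,0), (2,0)}; {(0,0), (1,2), (2,4)}; {(0,0), (1,4), (2,2)}.
So G has 4 subgroups of order 3.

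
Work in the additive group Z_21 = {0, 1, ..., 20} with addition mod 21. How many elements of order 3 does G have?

2

In a cyclic group of order 21, the number of elements of order d (for d | 21) is φ(d).
φ(3) = 2.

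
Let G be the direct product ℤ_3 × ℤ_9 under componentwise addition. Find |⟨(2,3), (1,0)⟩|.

9

|⟨(2,3)⟩| = 3 and |⟨(1,0)⟩| = 3, so |H| is a multiple of lcm(3, 3) = 3 and divides |G| = 27.
Closing under the operation: H = {(0,0), (0,3), (0,6), (1,0), (1,3), (1,6), (2,0), (2,3), (2,6)}, so |H| = 9.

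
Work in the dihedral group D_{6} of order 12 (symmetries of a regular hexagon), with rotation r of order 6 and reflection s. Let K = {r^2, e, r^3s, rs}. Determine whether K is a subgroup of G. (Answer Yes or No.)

No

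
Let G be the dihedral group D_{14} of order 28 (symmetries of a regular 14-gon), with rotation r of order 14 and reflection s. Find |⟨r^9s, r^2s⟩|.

|⟨r^9s⟩| = 2 and |⟨r^2s⟩| = 2, so |H| is a multiple of lcm(2, 2) = 2 and divides |G| = 28.
Closing under the operation: H = {e, r^7, r^2s, r^9s}, so |H| = 4.

4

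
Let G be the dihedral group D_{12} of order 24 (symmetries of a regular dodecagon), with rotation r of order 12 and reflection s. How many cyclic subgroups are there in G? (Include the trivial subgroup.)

A cyclic subgroup of order d is generated by each of its φ(d) elements of order d, so the cyclic subgroups of order d number (#elements of order d)/φ(d).
Cyclic subgroups by order — order 1: 1; order 2: 13; order 3: 1; order 4: 1; order 6: 1; order 12: 1.
Total: 18.

18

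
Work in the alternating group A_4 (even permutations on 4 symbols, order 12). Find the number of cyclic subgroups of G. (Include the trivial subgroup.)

8

A cyclic subgroup of order d is generated by each of its φ(d) elements of order d, so the cyclic subgroups of order d number (#elements of order d)/φ(d).
Cyclic subgroups by order — order 1: 1; order 2: 3; order 3: 4.
Total: 8.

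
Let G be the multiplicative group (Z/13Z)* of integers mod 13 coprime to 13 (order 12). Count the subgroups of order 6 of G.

1

|G| = 12 and 6 | 12, so subgroups of order 6 are possible by Lagrange.
The subgroups of order 6 are: {1, 3, 4, 9, 10, 12}.
So G has 1 subgroup of order 6.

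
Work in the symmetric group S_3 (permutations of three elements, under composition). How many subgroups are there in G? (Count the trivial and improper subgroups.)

|G| = 6, so by Lagrange every subgroup order divides 6. Divisors: 1, 2, 3, 6.
Subgroups by order — order 1: 1; order 2: 3; order 3: 1; order 6: 1.
Total: 1 + 3 + 1 + 1 = 6.

6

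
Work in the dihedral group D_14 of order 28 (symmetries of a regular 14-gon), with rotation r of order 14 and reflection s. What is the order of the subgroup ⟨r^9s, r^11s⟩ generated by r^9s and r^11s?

|⟨r^9s⟩| = 2 and |⟨r^11s⟩| = 2, so |H| is a multiple of lcm(2, 2) = 2 and divides |G| = 28.
Closing under the operation: H = {e, r^2, r^4, r^6, r^8, r^10, r^12, rs, r^3s, r^5s, r^7s, r^9s, r^11s, r^13s}, so |H| = 14.

14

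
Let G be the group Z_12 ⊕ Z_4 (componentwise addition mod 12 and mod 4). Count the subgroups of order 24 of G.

3

|G| = 48 and 24 | 48, so subgroups of order 24 are possible by Lagrange.
The subgroups of order 24 are: {(0,0), (0,1), (0,2), (0,3), (2,0), (2,1), (2,2), (2,3), (4,0), (4,1), (4,2), (4,3), (6,0), (6,1), (6,2), (6,3), (8,0), (8,1), (8,2), (8,3), (10,0), (10,1), (10,2), (10,3)}; {(0,0), (0,2), (1,0), (1,2), (2,0), (2,2), (3,0), (3,2), (4,0), (4,2), (5,0), (5,2), (6,0), (6,2), (7,0), (7,2), (8,0), (8,2), (9,0), (9,2), (10,0), (10,2), (11,0), (11,2)}; {(0,0), (0,2), (1,1), (1,3), (2,0), (2,2), (3,1), (3,3), (4,0), (4,2), (5,1), (5,3), (6,0), (6,2), (7,1), (7,3), (8,0), (8,2), (9,1), (9,3), (10,0), (10,2), (11,1), (11,3)}.
So G has 3 subgroups of order 24.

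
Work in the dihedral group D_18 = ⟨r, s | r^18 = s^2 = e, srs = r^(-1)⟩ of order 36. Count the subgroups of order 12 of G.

3

|G| = 36 and 12 | 36, so subgroups of order 12 are possible by Lagrange.
The subgroups of order 12 are: {e, r^3, r^6, r^9, r^12, r^15, rs, r^4s, r^7s, r^10s, r^13s, r^16s}; {e, r^3, r^6, r^9, r^12, r^15, r^2s, r^5s, r^8s, r^11s, r^14s, r^17s}; {e, r^3, r^6, r^9, r^12, r^15, s, r^3s, r^6s, r^9s, r^12s, r^15s}.
So G has 3 subgroups of order 12.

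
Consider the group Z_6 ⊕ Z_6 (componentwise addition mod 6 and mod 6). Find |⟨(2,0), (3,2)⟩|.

18

|⟨(2,0)⟩| = 3 and |⟨(3,2)⟩| = 6, so |H| is a multiple of lcm(3, 6) = 6 and divides |G| = 36.
Closing under the operation: H = {(0,0), (0,2), (0,4), (1,0), (1,2), (1,4), (2,0), (2,2), (2,4), (3,0), (3,2), (3,4), (4,0), (4,2), (4,4), (5,0), (5,2), (5,4)}, so |H| = 18.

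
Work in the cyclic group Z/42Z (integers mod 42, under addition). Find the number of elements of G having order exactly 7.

6

In a cyclic group of order 42, the number of elements of order d (for d | 42) is φ(d).
φ(7) = 6.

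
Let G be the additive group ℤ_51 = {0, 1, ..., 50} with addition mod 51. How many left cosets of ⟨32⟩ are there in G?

1

|⟨32⟩| = 51 and |G| = 51.
By Lagrange, [G : H] = |G|/|H| = 51/51 = 1.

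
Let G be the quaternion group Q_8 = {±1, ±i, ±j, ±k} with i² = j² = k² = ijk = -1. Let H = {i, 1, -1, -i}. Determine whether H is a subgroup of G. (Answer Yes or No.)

|H| = 4 divides |G| = 8, consistent with Lagrange.
H contains the identity, every element's inverse is in H, and H is closed under ·: it is a subgroup.
In fact H = ⟨-i⟩.

Yes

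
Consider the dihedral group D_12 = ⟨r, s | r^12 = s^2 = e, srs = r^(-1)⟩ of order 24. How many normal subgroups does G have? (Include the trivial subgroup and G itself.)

9

G has 34 subgroups. Checking conjugation-invariance by order — order 1: 1/1 normal; order 2: 1/13 normal; order 3: 1/1 normal; order 4: 1/7 normal; order 6: 1/5 normal; order 8: 0/3 normal; order 12: 3/3 normal; order 24: 1/1 normal.
Total normal subgroups: 9.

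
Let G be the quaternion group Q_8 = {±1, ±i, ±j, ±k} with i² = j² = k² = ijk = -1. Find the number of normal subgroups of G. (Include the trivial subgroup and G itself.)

6

G has 6 subgroups. Checking conjugation-invariance by order — order 1: 1/1 normal; order 2: 1/1 normal; order 4: 3/3 normal; order 8: 1/1 normal.
Total normal subgroups: 6.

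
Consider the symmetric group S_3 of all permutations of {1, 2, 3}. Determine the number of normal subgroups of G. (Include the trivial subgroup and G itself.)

G has 6 subgroups. Checking conjugation-invariance by order — order 1: 1/1 normal; order 2: 0/3 normal; order 3: 1/1 normal; order 6: 1/1 normal.
Total normal subgroups: 3.

3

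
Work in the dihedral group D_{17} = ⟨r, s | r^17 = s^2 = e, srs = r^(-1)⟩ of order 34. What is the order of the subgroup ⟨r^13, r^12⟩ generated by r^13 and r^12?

|⟨r^13⟩| = 17 and |⟨r^12⟩| = 17, so |H| is a multiple of lcm(17, 17) = 17 and divides |G| = 34.
Closing under the operation: H = {e, r, r^2, r^3, r^4, r^5, r^6, r^7, r^8, r^9, r^10, r^11, r^12, r^13, r^14, r^15, r^16}, so |H| = 17.

17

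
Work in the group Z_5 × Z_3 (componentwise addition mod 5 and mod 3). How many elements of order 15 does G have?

An element (a,b) has order lcm(ord(a), ord(b)); count pairs with lcm equal to 15.
Enumerating gives 8 such elements.

8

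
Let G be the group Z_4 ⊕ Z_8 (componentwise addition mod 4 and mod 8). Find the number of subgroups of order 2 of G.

3

|G| = 32 and 2 | 32, so subgroups of order 2 are possible by Lagrange.
The subgroups of order 2 are: {(0,0), (0,4)}; {(0,0), (2,0)}; {(0,0), (2,4)}.
So G has 3 subgroups of order 2.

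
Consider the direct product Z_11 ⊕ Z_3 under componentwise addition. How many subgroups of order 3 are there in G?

|G| = 33 and 3 | 33, so subgroups of order 3 are possible by Lagrange.
The subgroups of order 3 are: {(0,0), (0,1), (0,2)}.
So G has 1 subgroup of order 3.

1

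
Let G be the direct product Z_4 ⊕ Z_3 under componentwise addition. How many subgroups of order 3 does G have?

1

|G| = 12 and 3 | 12, so subgroups of order 3 are possible by Lagrange.
The subgroups of order 3 are: {(0,0), (0,1), (0,2)}.
So G has 1 subgroup of order 3.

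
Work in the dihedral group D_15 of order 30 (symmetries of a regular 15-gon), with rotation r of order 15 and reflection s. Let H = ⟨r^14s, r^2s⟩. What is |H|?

|⟨r^14s⟩| = 2 and |⟨r^2s⟩| = 2, so |H| is a multiple of lcm(2, 2) = 2 and divides |G| = 30.
Closing under the operation: H = {e, r^3, r^6, r^9, r^12, r^2s, r^5s, r^8s, r^11s, r^14s}, so |H| = 10.

10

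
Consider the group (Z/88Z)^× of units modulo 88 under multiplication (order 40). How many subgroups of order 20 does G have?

|G| = 40 and 20 | 40, so subgroups of order 20 are possible by Lagrange.
The subgroups of order 20 are: {1, 9, 13, 15, 19, 21, 23, 25, 29, 31, 35, 43, 47, 49, 51, 61, 71, 81, 83, 85}; {1, 5, 9, 13, 17, 21, 25, 29, 37, 41, 45, 49, 53, 57, 61, 65, 69, 73, 81, 85}; {1, 3, 7, 9, 13, 21, 25, 27, 29, 39, 49, 59, 61, 63, 67, 75, 79, 81, 85, 87}; {1, 7, 9, 15, 17, 23, 25, 31, 39, 41, 47, 49, 57, 63, 65, 71, 73, 79, 81, 87}; … (7 in all).
So G has 7 subgroups of order 20.

7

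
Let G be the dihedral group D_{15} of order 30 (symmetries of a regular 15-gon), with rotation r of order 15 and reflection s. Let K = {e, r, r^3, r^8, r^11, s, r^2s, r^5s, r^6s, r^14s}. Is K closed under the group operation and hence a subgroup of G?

r^11 ∈ K but its inverse r^4 ∉ K, so K is not a subgroup.

No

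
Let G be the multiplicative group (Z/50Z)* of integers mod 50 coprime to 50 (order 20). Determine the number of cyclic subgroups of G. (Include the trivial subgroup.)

6

Group the elements of G by the cyclic subgroup they generate; each cyclic subgroup of order d accounts for φ(d) elements.
Cyclic subgroups by order — order 1: 1; order 2: 1; order 4: 1; order 5: 1; order 10: 1; order 20: 1.
Total: 6.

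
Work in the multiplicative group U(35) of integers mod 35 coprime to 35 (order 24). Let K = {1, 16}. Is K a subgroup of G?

No

16 ∈ K but its inverse 11 ∉ K, so K is not a subgroup.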